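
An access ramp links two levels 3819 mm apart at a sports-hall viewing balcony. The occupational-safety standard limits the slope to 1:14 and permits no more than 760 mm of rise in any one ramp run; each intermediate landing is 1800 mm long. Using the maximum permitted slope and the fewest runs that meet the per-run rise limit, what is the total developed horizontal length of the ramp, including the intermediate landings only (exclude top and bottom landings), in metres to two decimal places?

62.47 m

⌈3819/760⌉ = 6 ramp runs. That means 5 intermediate landings.
Ramp run (horizontal) at 1:14: 3819 × 14 = 53466 mm.
5 intermediate landings contribute 5 × 1800 = 9000 mm.
Developed length = 53466 + 9000 = 62466 mm.
= 62.47 m.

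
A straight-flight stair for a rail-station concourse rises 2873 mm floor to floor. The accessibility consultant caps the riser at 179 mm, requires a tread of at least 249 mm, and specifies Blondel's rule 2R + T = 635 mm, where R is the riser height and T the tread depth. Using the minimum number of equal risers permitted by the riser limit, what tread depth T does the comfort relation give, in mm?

⌈2873/179⌉ = 17 risers.
Each riser is 2873/17 = 169 mm (≤ 179 mm).
Tread T = 635 − 2 × 169 = 297 mm (≥ 249 mm).

297 mm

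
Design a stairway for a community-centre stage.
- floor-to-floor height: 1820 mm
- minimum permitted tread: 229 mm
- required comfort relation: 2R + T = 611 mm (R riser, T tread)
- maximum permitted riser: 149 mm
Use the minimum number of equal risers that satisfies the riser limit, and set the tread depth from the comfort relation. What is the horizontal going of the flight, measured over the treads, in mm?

1820 / 149 = 12.21, so 13 risers are needed.
R = 1820 ÷ 13 = 140 mm.
From 2R + T = 611: T = 611 − 280 = 331 mm.
Treads = 13 − 1 = 12; going = 12 × 331 = 3972 mm.

3972 mm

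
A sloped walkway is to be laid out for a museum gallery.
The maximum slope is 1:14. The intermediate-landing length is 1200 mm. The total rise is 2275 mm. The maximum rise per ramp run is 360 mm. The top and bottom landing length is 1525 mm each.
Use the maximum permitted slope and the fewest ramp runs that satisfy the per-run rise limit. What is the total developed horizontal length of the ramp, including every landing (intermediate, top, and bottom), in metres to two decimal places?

42.10 m

2275 / 360 = 6.32, so 7 ramp runs are needed. That means 6 intermediate landings.
Ramp run (horizontal) at 1:14: 2275 × 14 = 31850 mm.
Intermediate landings: 6 × 1200 = 7200 mm.
Top and bottom landings: 2 × 1525 = 3050 mm.
Total = 31850 + 7200 + 3050 = 42100 mm.
= 42.10 m.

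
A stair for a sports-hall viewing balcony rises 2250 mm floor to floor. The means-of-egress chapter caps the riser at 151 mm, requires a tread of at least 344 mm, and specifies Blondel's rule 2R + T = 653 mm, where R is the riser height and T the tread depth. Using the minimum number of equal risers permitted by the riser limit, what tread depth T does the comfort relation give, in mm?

353 mm

2250 / 151 = 14.90, so 15 risers are needed.
Each riser is 2250/15 = 150 mm (≤ 151 mm).
From 2R + T = 653: T = 653 − 300 = 353 mm.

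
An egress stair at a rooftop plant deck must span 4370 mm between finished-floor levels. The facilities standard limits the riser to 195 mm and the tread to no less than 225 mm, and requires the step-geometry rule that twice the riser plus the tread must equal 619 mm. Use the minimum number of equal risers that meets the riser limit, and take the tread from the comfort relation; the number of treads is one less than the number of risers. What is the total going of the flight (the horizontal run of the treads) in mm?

5258 mm

4370 / 195 = 22.41, so 23 risers are needed.
R = 4370 ÷ 23 = 190 mm.
From 2R + T = 619: T = 619 − 380 = 239 mm.
23 risers give 22 treads; going = 22 × 239 = 5258 mm.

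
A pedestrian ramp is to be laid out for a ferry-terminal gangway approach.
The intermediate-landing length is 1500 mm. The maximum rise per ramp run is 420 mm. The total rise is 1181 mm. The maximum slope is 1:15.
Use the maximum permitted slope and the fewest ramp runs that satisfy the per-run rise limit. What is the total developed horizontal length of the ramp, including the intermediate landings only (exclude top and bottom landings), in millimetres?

1181 / 420 = 2.81, so 3 ramp runs are needed. That means 2 intermediate landings.
Ramp run (horizontal) at 1:15: 1181 × 15 = 17715 mm.
Intermediate landings: 2 × 1500 = 3000 mm.
Developed length = 17715 + 3000 = 20715 mm.

20715 mm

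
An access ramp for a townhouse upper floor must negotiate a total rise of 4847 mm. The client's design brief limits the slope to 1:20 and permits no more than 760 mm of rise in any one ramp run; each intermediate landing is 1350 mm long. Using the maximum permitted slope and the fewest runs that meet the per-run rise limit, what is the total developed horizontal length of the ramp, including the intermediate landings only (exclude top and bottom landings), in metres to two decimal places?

4847 / 760 = 6.378 → round up to 7 ramp runs. That means 6 intermediate landings.
Horizontal run for 4847 mm of rise at 1:20 is 4847 × 20 = 96940 mm.
Intermediate landings: 6 × 1350 = 8100 mm.
Total developed length = 96940 + 8100 = 105040 mm.
= 105.04 m.

105.04 m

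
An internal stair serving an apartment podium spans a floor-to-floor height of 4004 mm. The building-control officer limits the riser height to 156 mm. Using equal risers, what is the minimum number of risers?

At most 156 each: 4004/156 = 25.67, giving 26 risers.

26 risers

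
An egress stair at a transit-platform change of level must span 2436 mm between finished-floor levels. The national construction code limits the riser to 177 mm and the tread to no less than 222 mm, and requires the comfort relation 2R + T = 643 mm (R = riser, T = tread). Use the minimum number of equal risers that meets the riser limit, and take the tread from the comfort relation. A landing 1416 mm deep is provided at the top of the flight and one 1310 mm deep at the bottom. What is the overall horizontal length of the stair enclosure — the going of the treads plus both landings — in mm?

At most 177 each: 2436/177 = 13.76, giving 14 risers.
Riser R = 2436 / 14 = 174 mm, within the 177 mm limit.
Tread T = 643 − 2 × 174 = 295 mm (≥ 222 mm).
14 risers give 13 treads; going = 13 × 295 = 3835 mm.
Add landings: 3835 + 1416 + 1310 = 6561 mm.

6561 mm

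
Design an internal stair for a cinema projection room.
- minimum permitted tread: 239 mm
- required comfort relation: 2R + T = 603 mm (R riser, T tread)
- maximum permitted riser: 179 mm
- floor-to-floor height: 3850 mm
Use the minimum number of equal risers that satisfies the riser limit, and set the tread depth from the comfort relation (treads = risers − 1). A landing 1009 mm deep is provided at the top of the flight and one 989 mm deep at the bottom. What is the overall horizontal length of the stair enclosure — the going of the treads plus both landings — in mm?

⌈3850/179⌉ = 22 risers.
R = 3850 ÷ 22 = 175 mm.
From 2R + T = 603: T = 603 − 350 = 253 mm.
Going = (22 − 1) × 253 = 5313 mm.
Add landings: 5313 + 1009 + 989 = 7311 mm.

7311 mm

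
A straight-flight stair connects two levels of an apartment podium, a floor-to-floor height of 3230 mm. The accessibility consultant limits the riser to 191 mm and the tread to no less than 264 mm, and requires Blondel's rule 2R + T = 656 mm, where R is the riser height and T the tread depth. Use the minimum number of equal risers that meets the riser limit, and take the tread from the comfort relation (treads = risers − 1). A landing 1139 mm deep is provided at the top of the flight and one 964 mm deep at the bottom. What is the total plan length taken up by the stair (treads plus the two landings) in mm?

6519 mm

At most 191 each: 3230/191 = 16.91, giving 17 risers.
Each riser is 3230/17 = 190 mm (≤ 191 mm).
Tread T = 656 − 2 × 190 = 276 mm (≥ 264 mm).
17 risers give 16 treads; going = 16 × 276 = 4416 mm.
Enclosure = 4416 + 1139 + 964 = 6519 mm.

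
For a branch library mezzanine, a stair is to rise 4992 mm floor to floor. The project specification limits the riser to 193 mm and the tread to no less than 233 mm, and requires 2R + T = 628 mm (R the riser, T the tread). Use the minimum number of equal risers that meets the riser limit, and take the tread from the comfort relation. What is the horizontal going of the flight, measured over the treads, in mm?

6100 mm

⌈4992/193⌉ = 26 risers.
R = 4992 ÷ 26 = 192 mm.
Tread T = 628 − 2 × 192 = 244 mm (≥ 233 mm).
Treads = 26 − 1 = 25; going = 25 × 244 = 6100 mm.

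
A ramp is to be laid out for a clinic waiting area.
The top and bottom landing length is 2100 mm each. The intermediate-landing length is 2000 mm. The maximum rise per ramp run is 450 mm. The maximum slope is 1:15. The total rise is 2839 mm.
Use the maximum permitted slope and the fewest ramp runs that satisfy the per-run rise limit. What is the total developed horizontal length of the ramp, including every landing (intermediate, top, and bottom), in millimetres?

2839 / 450 = 6.31, so 7 ramp runs are needed. That means 6 intermediate landings.
Horizontal run for 2839 mm of rise at 1:15 is 2839 × 15 = 42585 mm.
Intermediate landings: 6 × 2000 = 12000 mm.
Top and bottom landings: 2 × 2100 = 4200 mm.
Total = 42585 + 12000 + 4200 = 58785 mm.

58785 mm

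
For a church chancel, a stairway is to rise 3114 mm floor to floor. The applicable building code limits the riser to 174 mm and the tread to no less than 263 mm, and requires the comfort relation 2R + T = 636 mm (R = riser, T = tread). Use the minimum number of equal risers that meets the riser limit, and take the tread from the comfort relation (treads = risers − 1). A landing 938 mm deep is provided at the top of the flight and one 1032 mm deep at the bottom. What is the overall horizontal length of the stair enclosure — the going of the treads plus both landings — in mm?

3114 / 174 = 17.90, so 18 risers are needed.
R = 3114 ÷ 18 = 173 mm.
From 2R + T = 636: T = 636 − 346 = 290 mm.
18 risers give 17 treads; going = 17 × 290 = 4930 mm.
Enclosure = 4930 + 938 + 1032 = 6900 mm.

6900 mm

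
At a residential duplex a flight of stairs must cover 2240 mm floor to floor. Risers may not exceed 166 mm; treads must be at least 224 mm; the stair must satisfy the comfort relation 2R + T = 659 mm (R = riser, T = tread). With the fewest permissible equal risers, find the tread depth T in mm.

At most 166 each: 2240/166 = 13.49, giving 14 risers.
R = 2240 ÷ 14 = 160 mm.
From 2R + T = 659: T = 659 − 320 = 339 mm.

339 mm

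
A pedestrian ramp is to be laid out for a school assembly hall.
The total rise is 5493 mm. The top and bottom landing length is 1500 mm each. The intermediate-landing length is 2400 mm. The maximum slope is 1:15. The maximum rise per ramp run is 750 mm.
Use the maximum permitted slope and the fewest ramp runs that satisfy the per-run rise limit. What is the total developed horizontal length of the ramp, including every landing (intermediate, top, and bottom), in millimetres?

5493 / 750 = 7.32, so 8 ramp runs are needed. That means 7 intermediate landings.
Horizontal run for 5493 mm of rise at 1:15 is 5493 × 15 = 82395 mm.
Intermediate landings: 7 × 2400 = 16800 mm.
Top and bottom landings: 2 × 1500 = 3000 mm.
Total = 82395 + 16800 + 3000 = 102195 mm.

102195 mm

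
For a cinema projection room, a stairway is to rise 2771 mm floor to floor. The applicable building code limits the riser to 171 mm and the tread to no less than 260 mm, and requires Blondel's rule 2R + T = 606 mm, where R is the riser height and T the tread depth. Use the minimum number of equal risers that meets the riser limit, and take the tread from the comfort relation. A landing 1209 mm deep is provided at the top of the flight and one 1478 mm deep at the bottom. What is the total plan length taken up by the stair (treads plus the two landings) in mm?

At most 171 each: 2771/171 = 16.20, giving 17 risers.
Riser R = 2771 / 17 = 163 mm, within the 171 mm limit.
From 2R + T = 606: T = 606 − 326 = 280 mm.
Treads = 17 − 1 = 16; going = 16 × 280 = 4480 mm.
Enclosure = 4480 + 1209 + 1478 = 7167 mm.

7167 mm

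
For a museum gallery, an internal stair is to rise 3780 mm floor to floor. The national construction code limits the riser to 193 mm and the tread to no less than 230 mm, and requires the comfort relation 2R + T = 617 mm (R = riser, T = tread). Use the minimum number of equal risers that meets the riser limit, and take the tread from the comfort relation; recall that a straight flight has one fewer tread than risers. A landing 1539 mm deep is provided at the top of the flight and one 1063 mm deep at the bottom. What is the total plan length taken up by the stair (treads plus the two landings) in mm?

3780 / 193 = 19.585 → round up to 20 risers.
Riser R = 3780 / 20 = 189 mm, within the 193 mm limit.
T = 617 − 2·189 = 239 mm, which satisfies the 230 mm minimum.
Treads = 20 − 1 = 19; going = 19 × 239 = 4541 mm.
Add landings: 4541 + 1539 + 1063 = 7143 mm.

7143 mm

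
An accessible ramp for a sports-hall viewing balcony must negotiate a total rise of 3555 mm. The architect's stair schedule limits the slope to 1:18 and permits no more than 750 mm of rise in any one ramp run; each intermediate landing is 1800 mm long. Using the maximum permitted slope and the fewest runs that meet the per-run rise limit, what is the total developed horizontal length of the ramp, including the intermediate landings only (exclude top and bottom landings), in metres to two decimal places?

71.19 m

⌈3555/750⌉ = 5 ramp runs. That means 4 intermediate landings.
Horizontal run for 3555 mm of rise at 1:18 is 3555 × 18 = 63990 mm.
4 intermediate landings contribute 4 × 1800 = 7200 mm.
Developed length = 63990 + 7200 = 71190 mm.
= 71.19 m.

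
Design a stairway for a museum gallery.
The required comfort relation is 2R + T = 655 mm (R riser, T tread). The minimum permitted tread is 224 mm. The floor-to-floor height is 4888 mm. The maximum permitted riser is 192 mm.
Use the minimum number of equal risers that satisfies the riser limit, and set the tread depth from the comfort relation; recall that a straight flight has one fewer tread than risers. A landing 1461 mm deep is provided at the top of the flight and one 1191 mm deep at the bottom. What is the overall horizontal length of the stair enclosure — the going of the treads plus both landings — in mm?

9627 mm

4888 / 192 = 25.46, so 26 risers are needed.
R = 4888 ÷ 26 = 188 mm.
Tread T = 655 − 2 × 188 = 279 mm (≥ 224 mm).
Treads = 26 − 1 = 25; going = 25 × 279 = 6975 mm.
Enclosure = 6975 + 1461 + 1191 = 9627 mm.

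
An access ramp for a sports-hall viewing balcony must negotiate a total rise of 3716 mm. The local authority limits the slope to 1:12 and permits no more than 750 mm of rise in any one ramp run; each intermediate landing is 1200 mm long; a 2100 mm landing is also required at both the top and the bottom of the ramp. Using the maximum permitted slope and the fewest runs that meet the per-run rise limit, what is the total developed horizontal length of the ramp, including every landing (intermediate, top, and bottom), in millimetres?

⌈3716/750⌉ = 5 ramp runs. That means 4 intermediate landings.
Ramp run (horizontal) at 1:12: 3716 × 12 = 44592 mm.
Intermediate landings: 4 × 1200 = 4800 mm.
Top and bottom landings: 2 × 2100 = 4200 mm.
Total = 44592 + 4800 + 4200 = 53592 mm.

53592 mm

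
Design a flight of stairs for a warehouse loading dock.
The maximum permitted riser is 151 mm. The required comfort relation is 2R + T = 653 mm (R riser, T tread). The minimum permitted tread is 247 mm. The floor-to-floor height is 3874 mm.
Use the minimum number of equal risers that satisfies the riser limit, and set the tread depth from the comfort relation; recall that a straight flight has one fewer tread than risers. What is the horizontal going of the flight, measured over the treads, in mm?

At most 151 each: 3874/151 = 25.66, giving 26 risers.
Riser R = 3874 / 26 = 149 mm, within the 151 mm limit.
Tread T = 653 − 2 × 149 = 355 mm (≥ 247 mm).
Treads = 26 − 1 = 25; going = 25 × 355 = 8875 mm.

8875 mm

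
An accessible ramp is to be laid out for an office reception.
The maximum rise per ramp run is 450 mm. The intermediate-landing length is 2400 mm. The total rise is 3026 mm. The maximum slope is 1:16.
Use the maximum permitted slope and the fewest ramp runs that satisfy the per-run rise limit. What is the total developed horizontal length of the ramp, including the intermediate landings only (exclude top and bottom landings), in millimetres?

3026 / 450 = 6.72, so 7 ramp runs are needed. That means 6 intermediate landings.
Horizontal run for 3026 mm of rise at 1:16 is 3026 × 16 = 48416 mm.
Intermediate landings: 6 × 2400 = 14400 mm.
Total developed length = 48416 + 14400 = 62816 mm.

62816 mm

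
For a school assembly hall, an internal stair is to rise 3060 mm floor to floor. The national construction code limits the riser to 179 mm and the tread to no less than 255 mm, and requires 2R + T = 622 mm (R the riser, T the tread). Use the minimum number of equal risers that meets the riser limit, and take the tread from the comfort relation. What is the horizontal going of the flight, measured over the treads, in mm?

⌈3060/179⌉ = 18 risers.
R = 3060 ÷ 18 = 170 mm.
From 2R + T = 622: T = 622 − 340 = 282 mm.
Going = (18 − 1) × 282 = 4794 mm.

4794 mm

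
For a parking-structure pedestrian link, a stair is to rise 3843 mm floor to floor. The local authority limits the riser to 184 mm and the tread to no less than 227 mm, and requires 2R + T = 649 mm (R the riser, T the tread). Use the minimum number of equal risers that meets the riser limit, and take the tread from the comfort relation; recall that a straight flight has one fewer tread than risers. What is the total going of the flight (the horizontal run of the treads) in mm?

3843 / 184 = 20.886 → round up to 21 risers.
Each riser is 3843/21 = 183 mm (≤ 184 mm).
T = 649 − 2·183 = 283 mm, which satisfies the 227 mm minimum.
21 risers give 20 treads; going = 20 × 283 = 5660 mm.

5660 mm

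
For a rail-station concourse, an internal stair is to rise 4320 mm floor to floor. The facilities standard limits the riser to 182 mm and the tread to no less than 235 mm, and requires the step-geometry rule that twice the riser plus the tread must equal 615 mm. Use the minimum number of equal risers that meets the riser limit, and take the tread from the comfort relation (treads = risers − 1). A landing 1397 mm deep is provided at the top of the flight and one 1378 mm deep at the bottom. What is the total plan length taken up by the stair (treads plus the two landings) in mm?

⌈4320/182⌉ = 24 risers.
Each riser is 4320/24 = 180 mm (≤ 182 mm).
T = 615 − 2·180 = 255 mm, which satisfies the 235 mm minimum.
Treads = 24 − 1 = 23; going = 23 × 255 = 5865 mm.
Add landings: 5865 + 1397 + 1378 = 8640 mm.

8640 mm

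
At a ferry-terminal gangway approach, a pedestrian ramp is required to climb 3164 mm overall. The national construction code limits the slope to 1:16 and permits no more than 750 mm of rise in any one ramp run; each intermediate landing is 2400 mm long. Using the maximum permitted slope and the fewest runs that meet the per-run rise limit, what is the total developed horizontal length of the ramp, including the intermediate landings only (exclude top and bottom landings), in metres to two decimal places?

60.22 m

⌈3164/750⌉ = 5 ramp runs. That means 4 intermediate landings.
Ramp run (horizontal) at 1:16: 3164 × 16 = 50624 mm.
4 intermediate landings contribute 4 × 2400 = 9600 mm.
Developed length = 50624 + 9600 = 60224 mm.
= 60.22 m.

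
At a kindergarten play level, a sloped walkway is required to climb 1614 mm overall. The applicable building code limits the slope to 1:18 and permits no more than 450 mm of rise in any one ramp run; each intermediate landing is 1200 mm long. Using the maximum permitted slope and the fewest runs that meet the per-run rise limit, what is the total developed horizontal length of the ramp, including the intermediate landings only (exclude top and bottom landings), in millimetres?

⌈1614/450⌉ = 4 ramp runs. That means 3 intermediate landings.
Horizontal run for 1614 mm of rise at 1:18 is 1614 × 18 = 29052 mm.
Intermediate landings: 3 × 1200 = 3600 mm.
Developed length = 29052 + 3600 = 32652 mm.

32652 mm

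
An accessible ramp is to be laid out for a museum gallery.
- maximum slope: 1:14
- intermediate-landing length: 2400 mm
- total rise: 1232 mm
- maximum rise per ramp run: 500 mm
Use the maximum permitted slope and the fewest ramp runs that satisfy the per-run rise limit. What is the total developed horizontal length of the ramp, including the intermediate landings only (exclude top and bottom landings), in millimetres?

1232 / 500 = 2.464 → round up to 3 ramp runs. That means 2 intermediate landings.
Ramp run (horizontal) at 1:14: 1232 × 14 = 17248 mm.
Intermediate landings: 2 × 2400 = 4800 mm.
Total developed length = 17248 + 4800 = 22048 mm.

22048 mm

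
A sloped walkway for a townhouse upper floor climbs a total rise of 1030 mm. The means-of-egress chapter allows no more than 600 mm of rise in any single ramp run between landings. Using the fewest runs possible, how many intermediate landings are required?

⌈1030/600⌉ = 2 ramp runs.
2 runs are separated by 1 intermediate landings.

1 intermediate landings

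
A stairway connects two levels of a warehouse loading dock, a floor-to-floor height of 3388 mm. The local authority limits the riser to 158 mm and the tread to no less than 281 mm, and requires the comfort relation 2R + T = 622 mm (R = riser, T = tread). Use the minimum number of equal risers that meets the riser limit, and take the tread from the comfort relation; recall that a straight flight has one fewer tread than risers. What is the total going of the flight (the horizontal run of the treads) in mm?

3388 / 158 = 21.443 → round up to 22 risers.
Riser R = 3388 / 22 = 154 mm, within the 158 mm limit.
From 2R + T = 622: T = 622 − 308 = 314 mm.
Going = (22 − 1) × 314 = 6594 mm.

6594 mm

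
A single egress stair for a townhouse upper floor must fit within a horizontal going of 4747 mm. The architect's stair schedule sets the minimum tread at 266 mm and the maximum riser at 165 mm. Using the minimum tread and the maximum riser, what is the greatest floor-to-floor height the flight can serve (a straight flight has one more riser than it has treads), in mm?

4747 / 266 = 17.85, so 17 treads fit.
Risers = treads + 1 = 18.
Maximum height = 18 × 165 = 2970 mm.

2970 mm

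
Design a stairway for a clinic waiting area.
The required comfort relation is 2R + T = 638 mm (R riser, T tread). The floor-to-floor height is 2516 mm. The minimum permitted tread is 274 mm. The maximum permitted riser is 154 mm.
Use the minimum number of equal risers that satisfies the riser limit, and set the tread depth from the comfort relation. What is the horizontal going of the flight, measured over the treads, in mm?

5472 mm

At most 154 each: 2516/154 = 16.34, giving 17 risers.
Each riser is 2516/17 = 148 mm (≤ 154 mm).
Tread T = 638 − 2 × 148 = 342 mm (≥ 274 mm).
17 risers give 16 treads; going = 16 × 342 = 5472 mm.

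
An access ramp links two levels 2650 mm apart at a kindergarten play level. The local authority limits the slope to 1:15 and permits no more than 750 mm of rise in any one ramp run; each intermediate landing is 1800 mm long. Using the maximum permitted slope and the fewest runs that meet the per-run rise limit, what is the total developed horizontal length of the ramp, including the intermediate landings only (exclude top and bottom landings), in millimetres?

45150 mm

2650 / 750 = 3.53, so 4 ramp runs are needed. That means 3 intermediate landings.
Ramp run (horizontal) at 1:15: 2650 × 15 = 39750 mm.
3 intermediate landings contribute 3 × 1800 = 5400 mm.
Developed length = 39750 + 5400 = 45150 mm.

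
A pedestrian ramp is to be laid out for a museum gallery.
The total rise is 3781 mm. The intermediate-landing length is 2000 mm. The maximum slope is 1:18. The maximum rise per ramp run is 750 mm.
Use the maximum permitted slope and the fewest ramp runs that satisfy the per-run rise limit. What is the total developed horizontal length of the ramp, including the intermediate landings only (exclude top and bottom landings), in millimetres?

78058 mm

3781 / 750 = 5.041 → round up to 6 ramp runs. That means 5 intermediate landings.
Horizontal run for 3781 mm of rise at 1:18 is 3781 × 18 = 68058 mm.
Intermediate landings: 5 × 2000 = 10000 mm.
Total developed length = 68058 + 10000 = 78058 mm.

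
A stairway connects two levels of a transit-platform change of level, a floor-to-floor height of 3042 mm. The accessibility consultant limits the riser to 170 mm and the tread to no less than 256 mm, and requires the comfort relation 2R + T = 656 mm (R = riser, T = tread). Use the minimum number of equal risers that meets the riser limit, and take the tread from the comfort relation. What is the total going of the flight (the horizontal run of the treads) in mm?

5406 mm

At most 170 each: 3042/170 = 17.89, giving 18 risers.
Riser R = 3042 / 18 = 169 mm, within the 170 mm limit.
Tread T = 656 − 2 × 169 = 318 mm (≥ 256 mm).
Treads = 18 − 1 = 17; going = 17 × 318 = 5406 mm.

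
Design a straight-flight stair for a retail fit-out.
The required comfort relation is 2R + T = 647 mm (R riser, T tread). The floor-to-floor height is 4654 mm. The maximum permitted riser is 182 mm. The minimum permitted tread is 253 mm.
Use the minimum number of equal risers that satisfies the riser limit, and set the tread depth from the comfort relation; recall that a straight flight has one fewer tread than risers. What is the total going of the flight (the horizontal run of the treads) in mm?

4654 / 182 = 25.571 → round up to 26 risers.
Riser R = 4654 / 26 = 179 mm, within the 182 mm limit.
Tread T = 647 − 2 × 179 = 289 mm (≥ 253 mm).
26 risers give 25 treads; going = 25 × 289 = 7225 mm.

7225 mm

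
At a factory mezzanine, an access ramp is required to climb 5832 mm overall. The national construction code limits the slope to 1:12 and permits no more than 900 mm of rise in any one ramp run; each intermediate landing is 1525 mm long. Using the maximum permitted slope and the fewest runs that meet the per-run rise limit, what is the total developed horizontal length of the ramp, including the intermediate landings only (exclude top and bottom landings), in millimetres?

79134 mm

5832 / 900 = 6.48, so 7 ramp runs are needed. That means 6 intermediate landings.
Ramp run (horizontal) at 1:12: 5832 × 12 = 69984 mm.
Intermediate landings: 6 × 1525 = 9150 mm.
Total developed length = 69984 + 9150 = 79134 mm.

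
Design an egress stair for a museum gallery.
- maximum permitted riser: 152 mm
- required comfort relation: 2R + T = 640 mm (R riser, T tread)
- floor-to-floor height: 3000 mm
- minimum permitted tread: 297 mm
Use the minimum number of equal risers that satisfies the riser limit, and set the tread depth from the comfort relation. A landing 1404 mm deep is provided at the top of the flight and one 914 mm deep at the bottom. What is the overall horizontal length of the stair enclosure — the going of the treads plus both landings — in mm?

3000 / 152 = 19.737 → round up to 20 risers.
R = 3000 ÷ 20 = 150 mm.
T = 640 − 2·150 = 340 mm, which satisfies the 297 mm minimum.
20 risers give 19 treads; going = 19 × 340 = 6460 mm.
Enclosure = 6460 + 1404 + 914 = 8778 mm.

8778 mm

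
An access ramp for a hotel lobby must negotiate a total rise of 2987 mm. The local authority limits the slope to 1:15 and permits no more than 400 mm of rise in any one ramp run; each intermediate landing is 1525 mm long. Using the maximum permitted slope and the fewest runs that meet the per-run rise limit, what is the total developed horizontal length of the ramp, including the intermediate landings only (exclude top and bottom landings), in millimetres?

55480 mm

2987 / 400 = 7.47, so 8 ramp runs are needed. That means 7 intermediate landings.
Ramp run (horizontal) at 1:15: 2987 × 15 = 44805 mm.
7 intermediate landings contribute 7 × 1525 = 10675 mm.
Developed length = 44805 + 10675 = 55480 mm.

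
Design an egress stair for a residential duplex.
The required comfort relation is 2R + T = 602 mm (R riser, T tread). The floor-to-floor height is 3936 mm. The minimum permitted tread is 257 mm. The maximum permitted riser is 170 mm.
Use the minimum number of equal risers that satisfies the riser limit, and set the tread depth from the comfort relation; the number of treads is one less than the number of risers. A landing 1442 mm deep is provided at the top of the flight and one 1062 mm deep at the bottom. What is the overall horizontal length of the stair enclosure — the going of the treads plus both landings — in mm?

3936 / 170 = 23.15, so 24 risers are needed.
R = 3936 ÷ 24 = 164 mm.
From 2R + T = 602: T = 602 − 328 = 274 mm.
Treads = 24 − 1 = 23; going = 23 × 274 = 6302 mm.
Add landings: 6302 + 1442 + 1062 = 8806 mm.

8806 mm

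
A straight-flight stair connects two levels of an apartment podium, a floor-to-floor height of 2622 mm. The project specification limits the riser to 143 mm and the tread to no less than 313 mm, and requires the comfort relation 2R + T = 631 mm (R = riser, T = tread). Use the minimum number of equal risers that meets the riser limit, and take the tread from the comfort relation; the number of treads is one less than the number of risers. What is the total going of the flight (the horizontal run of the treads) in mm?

2622 / 143 = 18.34, so 19 risers are needed.
R = 2622 ÷ 19 = 138 mm.
From 2R + T = 631: T = 631 − 276 = 355 mm.
Going = (19 − 1) × 355 = 6390 mm.

6390 mm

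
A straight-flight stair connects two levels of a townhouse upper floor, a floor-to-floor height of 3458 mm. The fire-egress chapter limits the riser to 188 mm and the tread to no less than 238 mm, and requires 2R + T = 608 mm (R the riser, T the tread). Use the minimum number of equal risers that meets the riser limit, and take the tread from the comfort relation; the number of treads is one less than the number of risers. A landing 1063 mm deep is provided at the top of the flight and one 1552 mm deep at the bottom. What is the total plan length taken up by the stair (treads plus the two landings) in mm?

7007 mm

3458 / 188 = 18.39, so 19 risers are needed.
Riser R = 3458 / 19 = 182 mm, within the 188 mm limit.
Tread T = 608 − 2 × 182 = 244 mm (≥ 238 mm).
19 risers give 18 treads; going = 18 × 244 = 4392 mm.
Enclosure = 4392 + 1063 + 1552 = 7007 mm.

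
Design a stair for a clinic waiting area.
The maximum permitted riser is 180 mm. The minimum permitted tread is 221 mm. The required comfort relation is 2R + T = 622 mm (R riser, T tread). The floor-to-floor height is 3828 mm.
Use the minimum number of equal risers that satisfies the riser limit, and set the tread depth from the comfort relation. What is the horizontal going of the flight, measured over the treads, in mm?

3828 / 180 = 21.267 → round up to 22 risers.
R = 3828 ÷ 22 = 174 mm.
T = 622 − 2·174 = 274 mm, which satisfies the 221 mm minimum.
22 risers give 21 treads; going = 21 × 274 = 5754 mm.

5754 mm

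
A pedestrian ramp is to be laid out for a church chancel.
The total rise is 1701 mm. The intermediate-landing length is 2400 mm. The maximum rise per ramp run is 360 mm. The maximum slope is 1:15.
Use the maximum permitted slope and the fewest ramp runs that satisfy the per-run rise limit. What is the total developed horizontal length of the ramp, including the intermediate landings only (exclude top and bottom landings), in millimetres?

35115 mm

1701 / 360 = 4.725 → round up to 5 ramp runs. That means 4 intermediate landings.
Ramp run (horizontal) at 1:15: 1701 × 15 = 25515 mm.
Intermediate landings: 4 × 2400 = 9600 mm.
Developed length = 25515 + 9600 = 35115 mm.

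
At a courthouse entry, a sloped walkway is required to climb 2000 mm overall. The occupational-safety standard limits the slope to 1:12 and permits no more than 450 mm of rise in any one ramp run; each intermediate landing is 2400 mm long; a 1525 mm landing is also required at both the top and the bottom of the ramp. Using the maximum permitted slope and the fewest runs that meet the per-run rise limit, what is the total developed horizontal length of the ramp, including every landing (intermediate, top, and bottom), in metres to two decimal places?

36.65 m

2000 / 450 = 4.444 → round up to 5 ramp runs. That means 4 intermediate landings.
Horizontal run for 2000 mm of rise at 1:12 is 2000 × 12 = 24000 mm.
4 intermediate landings contribute 4 × 2400 = 9600 mm.
Top and bottom landings: 2 × 1525 = 3050 mm.
Total = 24000 + 9600 + 3050 = 36650 mm.
= 36.65 m.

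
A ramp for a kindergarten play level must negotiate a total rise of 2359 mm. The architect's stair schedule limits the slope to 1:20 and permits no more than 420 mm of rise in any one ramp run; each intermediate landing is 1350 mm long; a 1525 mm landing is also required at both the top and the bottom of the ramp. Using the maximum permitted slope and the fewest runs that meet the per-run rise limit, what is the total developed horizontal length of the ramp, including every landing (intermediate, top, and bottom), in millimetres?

56980 mm

At most 420 each: 2359/420 = 5.62, giving 6 ramp runs. That means 5 intermediate landings.
Ramp run (horizontal) at 1:20: 2359 × 20 = 47180 mm.
5 intermediate landings contribute 5 × 1350 = 6750 mm.
Top and bottom landings: 2 × 1525 = 3050 mm.
Total = 47180 + 6750 + 3050 = 56980 mm.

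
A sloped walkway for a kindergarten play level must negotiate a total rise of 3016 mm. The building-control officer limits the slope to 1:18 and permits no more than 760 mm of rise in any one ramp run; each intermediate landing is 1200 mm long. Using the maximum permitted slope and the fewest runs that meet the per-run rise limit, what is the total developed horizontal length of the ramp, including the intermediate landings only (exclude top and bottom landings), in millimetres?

3016 / 760 = 3.97, so 4 ramp runs are needed. That means 3 intermediate landings.
Horizontal run for 3016 mm of rise at 1:18 is 3016 × 18 = 54288 mm.
3 intermediate landings contribute 3 × 1200 = 3600 mm.
Total developed length = 54288 + 3600 = 57888 mm.

57888 mm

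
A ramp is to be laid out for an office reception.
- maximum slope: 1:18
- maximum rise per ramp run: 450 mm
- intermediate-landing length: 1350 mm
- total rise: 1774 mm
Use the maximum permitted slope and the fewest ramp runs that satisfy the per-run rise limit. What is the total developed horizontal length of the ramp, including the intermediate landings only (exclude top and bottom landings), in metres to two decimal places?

1774 / 450 = 3.942 → round up to 4 ramp runs. That means 3 intermediate landings.
Horizontal run for 1774 mm of rise at 1:18 is 1774 × 18 = 31932 mm.
3 intermediate landings contribute 3 × 1350 = 4050 mm.
Total developed length = 31932 + 4050 = 35982 mm.
= 35.98 m.

35.98 m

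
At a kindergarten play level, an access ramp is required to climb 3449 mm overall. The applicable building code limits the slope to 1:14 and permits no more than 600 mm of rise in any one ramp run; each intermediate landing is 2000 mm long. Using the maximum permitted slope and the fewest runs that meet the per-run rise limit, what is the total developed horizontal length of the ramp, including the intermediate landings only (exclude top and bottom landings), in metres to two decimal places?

3449 / 600 = 5.75, so 6 ramp runs are needed. That means 5 intermediate landings.
Ramp run (horizontal) at 1:14: 3449 × 14 = 48286 mm.
5 intermediate landings contribute 5 × 2000 = 10000 mm.
Total developed length = 48286 + 10000 = 58286 mm.
= 58.29 m.

58.29 m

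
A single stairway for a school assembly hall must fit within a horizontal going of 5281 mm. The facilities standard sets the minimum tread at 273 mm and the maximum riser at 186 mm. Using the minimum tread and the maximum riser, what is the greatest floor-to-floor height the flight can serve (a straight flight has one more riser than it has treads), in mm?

Treads that fit: ⌊5281 / 273⌋ = 19.
Risers = treads + 1 = 20.
Maximum height = 20 × 186 = 3720 mm.

3720 mm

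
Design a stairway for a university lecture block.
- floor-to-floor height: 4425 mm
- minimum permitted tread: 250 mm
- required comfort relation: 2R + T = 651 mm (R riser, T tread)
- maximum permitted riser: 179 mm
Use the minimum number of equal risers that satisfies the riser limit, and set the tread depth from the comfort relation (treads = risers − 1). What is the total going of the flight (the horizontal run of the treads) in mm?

At most 179 each: 4425/179 = 24.72, giving 25 risers.
R = 4425 ÷ 25 = 177 mm.
Tread T = 651 − 2 × 177 = 297 mm (≥ 250 mm).
25 risers give 24 treads; going = 24 × 297 = 7128 mm.

7128 mm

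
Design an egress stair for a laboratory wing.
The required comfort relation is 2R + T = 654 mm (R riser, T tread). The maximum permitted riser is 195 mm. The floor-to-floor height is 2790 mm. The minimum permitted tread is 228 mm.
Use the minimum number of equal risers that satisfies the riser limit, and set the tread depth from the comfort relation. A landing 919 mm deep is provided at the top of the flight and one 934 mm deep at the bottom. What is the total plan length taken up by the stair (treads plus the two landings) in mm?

2790 / 195 = 14.31, so 15 risers are needed.
Riser R = 2790 / 15 = 186 mm, within the 195 mm limit.
Tread T = 654 − 2 × 186 = 282 mm (≥ 228 mm).
Treads = 15 − 1 = 14; going = 14 × 282 = 3948 mm.
Enclosure = 3948 + 919 + 934 = 5801 mm.

5801 mm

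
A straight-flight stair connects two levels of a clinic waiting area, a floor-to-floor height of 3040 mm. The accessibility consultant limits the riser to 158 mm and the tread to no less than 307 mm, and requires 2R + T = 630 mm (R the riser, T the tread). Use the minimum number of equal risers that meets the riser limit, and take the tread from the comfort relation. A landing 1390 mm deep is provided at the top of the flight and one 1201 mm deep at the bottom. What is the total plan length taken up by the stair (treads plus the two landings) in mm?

3040 / 158 = 19.241 → round up to 20 risers.
Riser R = 3040 / 20 = 152 mm, within the 158 mm limit.
From 2R + T = 630: T = 630 − 304 = 326 mm.
Treads = 20 − 1 = 19; going = 19 × 326 = 6194 mm.
Enclosure = 6194 + 1390 + 1201 = 8785 mm.

8785 mm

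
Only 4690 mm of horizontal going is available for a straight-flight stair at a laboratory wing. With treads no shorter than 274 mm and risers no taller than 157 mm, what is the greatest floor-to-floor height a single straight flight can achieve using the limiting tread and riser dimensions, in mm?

2826 mm

4690 / 274 = 17.12, so 17 treads fit.
Risers = treads + 1 = 18.
Maximum height = 18 × 157 = 2826 mm.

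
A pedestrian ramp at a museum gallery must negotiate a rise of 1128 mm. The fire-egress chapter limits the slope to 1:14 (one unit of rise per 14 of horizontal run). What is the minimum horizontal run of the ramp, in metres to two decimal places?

Run = rise × 14 = 1128 × 14 = 15792 mm.
15792 mm = 15.79 m.

15.79 m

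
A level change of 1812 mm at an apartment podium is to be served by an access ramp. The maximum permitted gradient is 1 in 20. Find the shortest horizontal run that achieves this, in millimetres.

At 1:20 the run is 20 × 1812 = 36240 mm.

36240 mm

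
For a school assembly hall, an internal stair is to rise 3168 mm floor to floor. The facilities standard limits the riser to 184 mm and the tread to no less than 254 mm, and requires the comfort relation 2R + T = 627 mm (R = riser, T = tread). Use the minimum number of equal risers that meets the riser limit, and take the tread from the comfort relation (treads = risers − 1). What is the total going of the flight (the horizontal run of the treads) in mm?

4675 mm

3168 / 184 = 17.217 → round up to 18 risers.
Each riser is 3168/18 = 176 mm (≤ 184 mm).
From 2R + T = 627: T = 627 − 352 = 275 mm.
Going = (18 − 1) × 275 = 4675 mm.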